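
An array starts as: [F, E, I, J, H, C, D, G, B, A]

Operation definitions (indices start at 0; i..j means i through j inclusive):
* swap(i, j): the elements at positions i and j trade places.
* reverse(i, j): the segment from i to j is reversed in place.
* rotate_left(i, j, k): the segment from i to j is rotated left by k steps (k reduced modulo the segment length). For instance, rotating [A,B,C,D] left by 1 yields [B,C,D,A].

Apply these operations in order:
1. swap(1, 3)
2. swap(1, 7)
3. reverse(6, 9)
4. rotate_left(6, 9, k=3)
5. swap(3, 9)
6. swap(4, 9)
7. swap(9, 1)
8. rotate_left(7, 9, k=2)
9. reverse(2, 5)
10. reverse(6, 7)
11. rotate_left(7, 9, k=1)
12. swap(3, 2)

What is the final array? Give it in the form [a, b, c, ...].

Answer: [F, H, E, C, J, I, G, A, B, D]

Derivation:
After 1 (swap(1, 3)): [F, J, I, E, H, C, D, G, B, A]
After 2 (swap(1, 7)): [F, G, I, E, H, C, D, J, B, A]
After 3 (reverse(6, 9)): [F, G, I, E, H, C, A, B, J, D]
After 4 (rotate_left(6, 9, k=3)): [F, G, I, E, H, C, D, A, B, J]
After 5 (swap(3, 9)): [F, G, I, J, H, C, D, A, B, E]
After 6 (swap(4, 9)): [F, G, I, J, E, C, D, A, B, H]
After 7 (swap(9, 1)): [F, H, I, J, E, C, D, A, B, G]
After 8 (rotate_left(7, 9, k=2)): [F, H, I, J, E, C, D, G, A, B]
After 9 (reverse(2, 5)): [F, H, C, E, J, I, D, G, A, B]
After 10 (reverse(6, 7)): [F, H, C, E, J, I, G, D, A, B]
After 11 (rotate_left(7, 9, k=1)): [F, H, C, E, J, I, G, A, B, D]
After 12 (swap(3, 2)): [F, H, E, C, J, I, G, A, B, D]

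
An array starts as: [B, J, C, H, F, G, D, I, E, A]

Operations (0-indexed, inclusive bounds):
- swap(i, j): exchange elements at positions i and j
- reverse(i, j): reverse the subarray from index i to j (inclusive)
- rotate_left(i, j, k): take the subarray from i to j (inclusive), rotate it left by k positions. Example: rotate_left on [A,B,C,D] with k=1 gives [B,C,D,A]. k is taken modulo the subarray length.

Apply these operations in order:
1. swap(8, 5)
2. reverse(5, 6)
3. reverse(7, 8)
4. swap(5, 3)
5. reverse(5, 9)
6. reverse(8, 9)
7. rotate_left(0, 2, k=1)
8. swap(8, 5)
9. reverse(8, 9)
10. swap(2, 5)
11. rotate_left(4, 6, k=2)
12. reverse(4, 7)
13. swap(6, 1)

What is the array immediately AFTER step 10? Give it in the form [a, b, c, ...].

Answer: [J, C, H, D, F, B, I, G, E, A]

Derivation:
After 1 (swap(8, 5)): [B, J, C, H, F, E, D, I, G, A]
After 2 (reverse(5, 6)): [B, J, C, H, F, D, E, I, G, A]
After 3 (reverse(7, 8)): [B, J, C, H, F, D, E, G, I, A]
After 4 (swap(5, 3)): [B, J, C, D, F, H, E, G, I, A]
After 5 (reverse(5, 9)): [B, J, C, D, F, A, I, G, E, H]
After 6 (reverse(8, 9)): [B, J, C, D, F, A, I, G, H, E]
After 7 (rotate_left(0, 2, k=1)): [J, C, B, D, F, A, I, G, H, E]
After 8 (swap(8, 5)): [J, C, B, D, F, H, I, G, A, E]
After 9 (reverse(8, 9)): [J, C, B, D, F, H, I, G, E, A]
After 10 (swap(2, 5)): [J, C, H, D, F, B, I, G, E, A]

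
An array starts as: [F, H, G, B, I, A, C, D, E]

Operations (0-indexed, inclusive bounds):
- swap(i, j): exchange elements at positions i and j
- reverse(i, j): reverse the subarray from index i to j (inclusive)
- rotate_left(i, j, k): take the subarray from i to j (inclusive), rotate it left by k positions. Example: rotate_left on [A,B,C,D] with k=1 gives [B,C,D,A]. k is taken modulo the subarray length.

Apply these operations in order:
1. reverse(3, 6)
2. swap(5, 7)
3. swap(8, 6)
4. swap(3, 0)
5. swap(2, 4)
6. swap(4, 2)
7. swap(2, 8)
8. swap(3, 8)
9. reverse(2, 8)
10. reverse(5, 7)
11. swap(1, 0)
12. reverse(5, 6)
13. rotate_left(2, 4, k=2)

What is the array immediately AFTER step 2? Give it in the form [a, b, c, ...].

Answer: [F, H, G, C, A, D, B, I, E]

Derivation:
After 1 (reverse(3, 6)): [F, H, G, C, A, I, B, D, E]
After 2 (swap(5, 7)): [F, H, G, C, A, D, B, I, E]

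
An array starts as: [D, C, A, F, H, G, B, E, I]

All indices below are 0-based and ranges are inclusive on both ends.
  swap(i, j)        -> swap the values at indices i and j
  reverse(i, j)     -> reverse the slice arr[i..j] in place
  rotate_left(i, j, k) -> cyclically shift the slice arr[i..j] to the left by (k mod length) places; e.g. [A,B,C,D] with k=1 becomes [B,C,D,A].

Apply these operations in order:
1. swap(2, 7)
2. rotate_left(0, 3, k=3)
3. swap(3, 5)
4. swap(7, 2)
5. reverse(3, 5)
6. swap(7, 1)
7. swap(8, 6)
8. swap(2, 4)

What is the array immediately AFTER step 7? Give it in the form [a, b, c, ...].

Answer: [F, C, A, E, H, G, I, D, B]

Derivation:
After 1 (swap(2, 7)): [D, C, E, F, H, G, B, A, I]
After 2 (rotate_left(0, 3, k=3)): [F, D, C, E, H, G, B, A, I]
After 3 (swap(3, 5)): [F, D, C, G, H, E, B, A, I]
After 4 (swap(7, 2)): [F, D, A, G, H, E, B, C, I]
After 5 (reverse(3, 5)): [F, D, A, E, H, G, B, C, I]
After 6 (swap(7, 1)): [F, C, A, E, H, G, B, D, I]
After 7 (swap(8, 6)): [F, C, A, E, H, G, I, D, B]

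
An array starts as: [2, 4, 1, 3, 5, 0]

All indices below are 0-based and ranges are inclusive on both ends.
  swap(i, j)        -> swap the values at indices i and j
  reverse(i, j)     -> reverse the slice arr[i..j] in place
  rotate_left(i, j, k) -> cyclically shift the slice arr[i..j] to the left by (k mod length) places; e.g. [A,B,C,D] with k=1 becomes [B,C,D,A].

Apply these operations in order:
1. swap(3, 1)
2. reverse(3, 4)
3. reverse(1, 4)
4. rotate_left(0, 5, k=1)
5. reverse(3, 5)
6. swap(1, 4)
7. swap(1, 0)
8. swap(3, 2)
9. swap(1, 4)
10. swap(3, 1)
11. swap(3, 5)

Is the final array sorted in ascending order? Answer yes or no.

Answer: yes

Derivation:
After 1 (swap(3, 1)): [2, 3, 1, 4, 5, 0]
After 2 (reverse(3, 4)): [2, 3, 1, 5, 4, 0]
After 3 (reverse(1, 4)): [2, 4, 5, 1, 3, 0]
After 4 (rotate_left(0, 5, k=1)): [4, 5, 1, 3, 0, 2]
After 5 (reverse(3, 5)): [4, 5, 1, 2, 0, 3]
After 6 (swap(1, 4)): [4, 0, 1, 2, 5, 3]
After 7 (swap(1, 0)): [0, 4, 1, 2, 5, 3]
After 8 (swap(3, 2)): [0, 4, 2, 1, 5, 3]
After 9 (swap(1, 4)): [0, 5, 2, 1, 4, 3]
After 10 (swap(3, 1)): [0, 1, 2, 5, 4, 3]
After 11 (swap(3, 5)): [0, 1, 2, 3, 4, 5]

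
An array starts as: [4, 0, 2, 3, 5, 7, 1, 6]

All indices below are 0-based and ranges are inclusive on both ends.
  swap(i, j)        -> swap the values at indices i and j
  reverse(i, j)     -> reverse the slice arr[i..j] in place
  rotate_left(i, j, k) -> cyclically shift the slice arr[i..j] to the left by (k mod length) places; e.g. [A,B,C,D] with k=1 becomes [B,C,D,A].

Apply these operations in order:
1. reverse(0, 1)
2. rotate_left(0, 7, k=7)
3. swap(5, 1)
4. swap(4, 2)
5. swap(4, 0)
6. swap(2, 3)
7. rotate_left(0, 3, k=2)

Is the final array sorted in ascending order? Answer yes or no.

After 1 (reverse(0, 1)): [0, 4, 2, 3, 5, 7, 1, 6]
After 2 (rotate_left(0, 7, k=7)): [6, 0, 4, 2, 3, 5, 7, 1]
After 3 (swap(5, 1)): [6, 5, 4, 2, 3, 0, 7, 1]
After 4 (swap(4, 2)): [6, 5, 3, 2, 4, 0, 7, 1]
After 5 (swap(4, 0)): [4, 5, 3, 2, 6, 0, 7, 1]
After 6 (swap(2, 3)): [4, 5, 2, 3, 6, 0, 7, 1]
After 7 (rotate_left(0, 3, k=2)): [2, 3, 4, 5, 6, 0, 7, 1]

Answer: no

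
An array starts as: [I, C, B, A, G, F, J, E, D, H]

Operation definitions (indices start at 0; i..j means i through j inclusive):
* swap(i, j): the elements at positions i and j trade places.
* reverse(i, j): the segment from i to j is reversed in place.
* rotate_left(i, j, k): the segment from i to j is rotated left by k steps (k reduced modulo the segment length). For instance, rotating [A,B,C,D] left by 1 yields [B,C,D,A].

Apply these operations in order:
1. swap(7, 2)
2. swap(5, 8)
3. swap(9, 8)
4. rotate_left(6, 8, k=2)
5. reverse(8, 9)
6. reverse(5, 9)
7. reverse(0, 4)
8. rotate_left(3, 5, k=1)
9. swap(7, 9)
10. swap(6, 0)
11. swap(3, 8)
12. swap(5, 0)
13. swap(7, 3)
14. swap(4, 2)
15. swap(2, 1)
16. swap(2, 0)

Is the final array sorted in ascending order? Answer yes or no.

After 1 (swap(7, 2)): [I, C, E, A, G, F, J, B, D, H]
After 2 (swap(5, 8)): [I, C, E, A, G, D, J, B, F, H]
After 3 (swap(9, 8)): [I, C, E, A, G, D, J, B, H, F]
After 4 (rotate_left(6, 8, k=2)): [I, C, E, A, G, D, H, J, B, F]
After 5 (reverse(8, 9)): [I, C, E, A, G, D, H, J, F, B]
After 6 (reverse(5, 9)): [I, C, E, A, G, B, F, J, H, D]
After 7 (reverse(0, 4)): [G, A, E, C, I, B, F, J, H, D]
After 8 (rotate_left(3, 5, k=1)): [G, A, E, I, B, C, F, J, H, D]
After 9 (swap(7, 9)): [G, A, E, I, B, C, F, D, H, J]
After 10 (swap(6, 0)): [F, A, E, I, B, C, G, D, H, J]
After 11 (swap(3, 8)): [F, A, E, H, B, C, G, D, I, J]
After 12 (swap(5, 0)): [C, A, E, H, B, F, G, D, I, J]
After 13 (swap(7, 3)): [C, A, E, D, B, F, G, H, I, J]
After 14 (swap(4, 2)): [C, A, B, D, E, F, G, H, I, J]
After 15 (swap(2, 1)): [C, B, A, D, E, F, G, H, I, J]
After 16 (swap(2, 0)): [A, B, C, D, E, F, G, H, I, J]

Answer: yes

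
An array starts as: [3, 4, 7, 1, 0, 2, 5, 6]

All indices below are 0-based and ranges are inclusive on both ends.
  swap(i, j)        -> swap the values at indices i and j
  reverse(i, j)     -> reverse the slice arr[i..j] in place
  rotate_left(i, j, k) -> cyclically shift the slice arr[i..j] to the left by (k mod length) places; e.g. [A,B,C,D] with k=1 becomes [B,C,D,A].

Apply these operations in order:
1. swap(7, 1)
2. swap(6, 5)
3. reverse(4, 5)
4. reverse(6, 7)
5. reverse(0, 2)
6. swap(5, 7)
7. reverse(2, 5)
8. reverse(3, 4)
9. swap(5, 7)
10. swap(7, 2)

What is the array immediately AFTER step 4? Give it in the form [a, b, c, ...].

Answer: [3, 6, 7, 1, 5, 0, 4, 2]

Derivation:
After 1 (swap(7, 1)): [3, 6, 7, 1, 0, 2, 5, 4]
After 2 (swap(6, 5)): [3, 6, 7, 1, 0, 5, 2, 4]
After 3 (reverse(4, 5)): [3, 6, 7, 1, 5, 0, 2, 4]
After 4 (reverse(6, 7)): [3, 6, 7, 1, 5, 0, 4, 2]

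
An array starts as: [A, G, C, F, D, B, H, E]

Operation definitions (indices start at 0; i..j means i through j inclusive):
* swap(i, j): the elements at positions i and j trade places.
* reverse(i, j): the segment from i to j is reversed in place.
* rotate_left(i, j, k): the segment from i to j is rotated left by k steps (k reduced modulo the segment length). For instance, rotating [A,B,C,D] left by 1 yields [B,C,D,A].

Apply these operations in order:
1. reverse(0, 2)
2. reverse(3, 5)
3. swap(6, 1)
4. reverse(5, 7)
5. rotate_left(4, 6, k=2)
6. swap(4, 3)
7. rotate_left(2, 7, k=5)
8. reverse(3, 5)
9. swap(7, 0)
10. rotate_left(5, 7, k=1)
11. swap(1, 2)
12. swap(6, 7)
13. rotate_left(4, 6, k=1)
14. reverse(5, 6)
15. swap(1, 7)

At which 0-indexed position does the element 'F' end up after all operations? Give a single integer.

After 1 (reverse(0, 2)): [C, G, A, F, D, B, H, E]
After 2 (reverse(3, 5)): [C, G, A, B, D, F, H, E]
After 3 (swap(6, 1)): [C, H, A, B, D, F, G, E]
After 4 (reverse(5, 7)): [C, H, A, B, D, E, G, F]
After 5 (rotate_left(4, 6, k=2)): [C, H, A, B, G, D, E, F]
After 6 (swap(4, 3)): [C, H, A, G, B, D, E, F]
After 7 (rotate_left(2, 7, k=5)): [C, H, F, A, G, B, D, E]
After 8 (reverse(3, 5)): [C, H, F, B, G, A, D, E]
After 9 (swap(7, 0)): [E, H, F, B, G, A, D, C]
After 10 (rotate_left(5, 7, k=1)): [E, H, F, B, G, D, C, A]
After 11 (swap(1, 2)): [E, F, H, B, G, D, C, A]
After 12 (swap(6, 7)): [E, F, H, B, G, D, A, C]
After 13 (rotate_left(4, 6, k=1)): [E, F, H, B, D, A, G, C]
After 14 (reverse(5, 6)): [E, F, H, B, D, G, A, C]
After 15 (swap(1, 7)): [E, C, H, B, D, G, A, F]

Answer: 7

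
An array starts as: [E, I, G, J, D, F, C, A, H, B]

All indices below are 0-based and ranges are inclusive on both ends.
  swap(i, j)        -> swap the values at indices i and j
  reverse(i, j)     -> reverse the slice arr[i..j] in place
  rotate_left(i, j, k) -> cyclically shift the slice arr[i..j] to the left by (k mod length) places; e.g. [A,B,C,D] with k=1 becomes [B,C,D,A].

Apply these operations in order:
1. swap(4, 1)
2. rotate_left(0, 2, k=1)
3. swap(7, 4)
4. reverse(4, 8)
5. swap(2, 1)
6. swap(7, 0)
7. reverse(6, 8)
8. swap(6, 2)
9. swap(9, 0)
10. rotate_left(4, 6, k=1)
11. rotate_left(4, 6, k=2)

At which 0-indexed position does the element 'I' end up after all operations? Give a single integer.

After 1 (swap(4, 1)): [E, D, G, J, I, F, C, A, H, B]
After 2 (rotate_left(0, 2, k=1)): [D, G, E, J, I, F, C, A, H, B]
After 3 (swap(7, 4)): [D, G, E, J, A, F, C, I, H, B]
After 4 (reverse(4, 8)): [D, G, E, J, H, I, C, F, A, B]
After 5 (swap(2, 1)): [D, E, G, J, H, I, C, F, A, B]
After 6 (swap(7, 0)): [F, E, G, J, H, I, C, D, A, B]
After 7 (reverse(6, 8)): [F, E, G, J, H, I, A, D, C, B]
After 8 (swap(6, 2)): [F, E, A, J, H, I, G, D, C, B]
After 9 (swap(9, 0)): [B, E, A, J, H, I, G, D, C, F]
After 10 (rotate_left(4, 6, k=1)): [B, E, A, J, I, G, H, D, C, F]
After 11 (rotate_left(4, 6, k=2)): [B, E, A, J, H, I, G, D, C, F]

Answer: 5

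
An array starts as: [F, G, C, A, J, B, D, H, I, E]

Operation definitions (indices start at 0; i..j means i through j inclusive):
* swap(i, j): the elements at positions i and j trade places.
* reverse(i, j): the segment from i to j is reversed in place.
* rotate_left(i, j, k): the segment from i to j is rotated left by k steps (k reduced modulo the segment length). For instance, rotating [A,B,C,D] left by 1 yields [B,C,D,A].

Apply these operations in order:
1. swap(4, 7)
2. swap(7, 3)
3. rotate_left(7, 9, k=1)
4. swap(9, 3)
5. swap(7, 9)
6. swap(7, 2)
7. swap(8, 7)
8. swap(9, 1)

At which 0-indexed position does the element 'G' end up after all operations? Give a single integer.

Answer: 9

Derivation:
After 1 (swap(4, 7)): [F, G, C, A, H, B, D, J, I, E]
After 2 (swap(7, 3)): [F, G, C, J, H, B, D, A, I, E]
After 3 (rotate_left(7, 9, k=1)): [F, G, C, J, H, B, D, I, E, A]
After 4 (swap(9, 3)): [F, G, C, A, H, B, D, I, E, J]
After 5 (swap(7, 9)): [F, G, C, A, H, B, D, J, E, I]
After 6 (swap(7, 2)): [F, G, J, A, H, B, D, C, E, I]
After 7 (swap(8, 7)): [F, G, J, A, H, B, D, E, C, I]
After 8 (swap(9, 1)): [F, I, J, A, H, B, D, E, C, G]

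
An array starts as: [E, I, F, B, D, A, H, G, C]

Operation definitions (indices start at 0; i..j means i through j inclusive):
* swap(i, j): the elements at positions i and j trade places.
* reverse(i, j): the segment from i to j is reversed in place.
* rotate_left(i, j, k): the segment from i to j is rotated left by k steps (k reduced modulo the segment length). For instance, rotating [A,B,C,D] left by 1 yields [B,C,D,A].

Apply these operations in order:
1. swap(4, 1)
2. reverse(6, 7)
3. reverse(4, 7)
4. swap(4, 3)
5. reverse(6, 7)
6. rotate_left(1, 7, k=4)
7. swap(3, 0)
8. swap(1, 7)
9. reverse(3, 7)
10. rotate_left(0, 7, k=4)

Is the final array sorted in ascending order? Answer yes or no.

Answer: no

Derivation:
After 1 (swap(4, 1)): [E, D, F, B, I, A, H, G, C]
After 2 (reverse(6, 7)): [E, D, F, B, I, A, G, H, C]
After 3 (reverse(4, 7)): [E, D, F, B, H, G, A, I, C]
After 4 (swap(4, 3)): [E, D, F, H, B, G, A, I, C]
After 5 (reverse(6, 7)): [E, D, F, H, B, G, I, A, C]
After 6 (rotate_left(1, 7, k=4)): [E, G, I, A, D, F, H, B, C]
After 7 (swap(3, 0)): [A, G, I, E, D, F, H, B, C]
After 8 (swap(1, 7)): [A, B, I, E, D, F, H, G, C]
After 9 (reverse(3, 7)): [A, B, I, G, H, F, D, E, C]
After 10 (rotate_left(0, 7, k=4)): [H, F, D, E, A, B, I, G, C]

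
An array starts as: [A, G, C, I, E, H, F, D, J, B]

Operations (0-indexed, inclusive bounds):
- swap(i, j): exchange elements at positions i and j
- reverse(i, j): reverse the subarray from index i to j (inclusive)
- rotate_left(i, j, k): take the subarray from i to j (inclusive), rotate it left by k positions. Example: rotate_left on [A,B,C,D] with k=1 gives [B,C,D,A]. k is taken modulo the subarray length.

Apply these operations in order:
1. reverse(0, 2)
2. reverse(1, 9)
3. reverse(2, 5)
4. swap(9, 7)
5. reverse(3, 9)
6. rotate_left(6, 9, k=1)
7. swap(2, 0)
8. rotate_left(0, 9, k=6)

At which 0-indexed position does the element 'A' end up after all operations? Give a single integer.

Answer: 8

Derivation:
After 1 (reverse(0, 2)): [C, G, A, I, E, H, F, D, J, B]
After 2 (reverse(1, 9)): [C, B, J, D, F, H, E, I, A, G]
After 3 (reverse(2, 5)): [C, B, H, F, D, J, E, I, A, G]
After 4 (swap(9, 7)): [C, B, H, F, D, J, E, G, A, I]
After 5 (reverse(3, 9)): [C, B, H, I, A, G, E, J, D, F]
After 6 (rotate_left(6, 9, k=1)): [C, B, H, I, A, G, J, D, F, E]
After 7 (swap(2, 0)): [H, B, C, I, A, G, J, D, F, E]
After 8 (rotate_left(0, 9, k=6)): [J, D, F, E, H, B, C, I, A, G]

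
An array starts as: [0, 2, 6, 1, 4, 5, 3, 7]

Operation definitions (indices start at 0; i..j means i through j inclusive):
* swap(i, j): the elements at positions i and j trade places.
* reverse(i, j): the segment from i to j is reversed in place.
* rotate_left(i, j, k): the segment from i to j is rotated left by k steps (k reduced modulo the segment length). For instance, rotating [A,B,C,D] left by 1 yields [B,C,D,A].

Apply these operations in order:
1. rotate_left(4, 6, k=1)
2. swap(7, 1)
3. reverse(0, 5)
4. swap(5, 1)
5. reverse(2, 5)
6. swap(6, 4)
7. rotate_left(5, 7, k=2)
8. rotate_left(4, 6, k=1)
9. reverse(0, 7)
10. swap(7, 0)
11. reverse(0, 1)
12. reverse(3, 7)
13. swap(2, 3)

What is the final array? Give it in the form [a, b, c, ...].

Answer: [4, 3, 6, 1, 0, 5, 7, 2]

Derivation:
After 1 (rotate_left(4, 6, k=1)): [0, 2, 6, 1, 5, 3, 4, 7]
After 2 (swap(7, 1)): [0, 7, 6, 1, 5, 3, 4, 2]
After 3 (reverse(0, 5)): [3, 5, 1, 6, 7, 0, 4, 2]
After 4 (swap(5, 1)): [3, 0, 1, 6, 7, 5, 4, 2]
After 5 (reverse(2, 5)): [3, 0, 5, 7, 6, 1, 4, 2]
After 6 (swap(6, 4)): [3, 0, 5, 7, 4, 1, 6, 2]
After 7 (rotate_left(5, 7, k=2)): [3, 0, 5, 7, 4, 2, 1, 6]
After 8 (rotate_left(4, 6, k=1)): [3, 0, 5, 7, 2, 1, 4, 6]
After 9 (reverse(0, 7)): [6, 4, 1, 2, 7, 5, 0, 3]
After 10 (swap(7, 0)): [3, 4, 1, 2, 7, 5, 0, 6]
After 11 (reverse(0, 1)): [4, 3, 1, 2, 7, 5, 0, 6]
After 12 (reverse(3, 7)): [4, 3, 1, 6, 0, 5, 7, 2]
After 13 (swap(2, 3)): [4, 3, 6, 1, 0, 5, 7, 2]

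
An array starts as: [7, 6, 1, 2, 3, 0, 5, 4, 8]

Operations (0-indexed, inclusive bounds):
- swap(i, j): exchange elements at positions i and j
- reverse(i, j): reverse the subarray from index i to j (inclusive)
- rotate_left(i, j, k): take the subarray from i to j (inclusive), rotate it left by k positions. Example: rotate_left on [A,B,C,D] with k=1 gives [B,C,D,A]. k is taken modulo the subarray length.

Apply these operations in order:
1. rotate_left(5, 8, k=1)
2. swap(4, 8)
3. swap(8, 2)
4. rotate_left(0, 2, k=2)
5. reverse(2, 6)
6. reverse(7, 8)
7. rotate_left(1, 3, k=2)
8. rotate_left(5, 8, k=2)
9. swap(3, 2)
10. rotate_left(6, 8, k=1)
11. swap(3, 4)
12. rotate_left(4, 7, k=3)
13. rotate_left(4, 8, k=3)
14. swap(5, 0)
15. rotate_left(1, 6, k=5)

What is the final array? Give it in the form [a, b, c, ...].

After 1 (rotate_left(5, 8, k=1)): [7, 6, 1, 2, 3, 5, 4, 8, 0]
After 2 (swap(4, 8)): [7, 6, 1, 2, 0, 5, 4, 8, 3]
After 3 (swap(8, 2)): [7, 6, 3, 2, 0, 5, 4, 8, 1]
After 4 (rotate_left(0, 2, k=2)): [3, 7, 6, 2, 0, 5, 4, 8, 1]
After 5 (reverse(2, 6)): [3, 7, 4, 5, 0, 2, 6, 8, 1]
After 6 (reverse(7, 8)): [3, 7, 4, 5, 0, 2, 6, 1, 8]
After 7 (rotate_left(1, 3, k=2)): [3, 5, 7, 4, 0, 2, 6, 1, 8]
After 8 (rotate_left(5, 8, k=2)): [3, 5, 7, 4, 0, 1, 8, 2, 6]
After 9 (swap(3, 2)): [3, 5, 4, 7, 0, 1, 8, 2, 6]
After 10 (rotate_left(6, 8, k=1)): [3, 5, 4, 7, 0, 1, 2, 6, 8]
After 11 (swap(3, 4)): [3, 5, 4, 0, 7, 1, 2, 6, 8]
After 12 (rotate_left(4, 7, k=3)): [3, 5, 4, 0, 6, 7, 1, 2, 8]
After 13 (rotate_left(4, 8, k=3)): [3, 5, 4, 0, 2, 8, 6, 7, 1]
After 14 (swap(5, 0)): [8, 5, 4, 0, 2, 3, 6, 7, 1]
After 15 (rotate_left(1, 6, k=5)): [8, 6, 5, 4, 0, 2, 3, 7, 1]

Answer: [8, 6, 5, 4, 0, 2, 3, 7, 1]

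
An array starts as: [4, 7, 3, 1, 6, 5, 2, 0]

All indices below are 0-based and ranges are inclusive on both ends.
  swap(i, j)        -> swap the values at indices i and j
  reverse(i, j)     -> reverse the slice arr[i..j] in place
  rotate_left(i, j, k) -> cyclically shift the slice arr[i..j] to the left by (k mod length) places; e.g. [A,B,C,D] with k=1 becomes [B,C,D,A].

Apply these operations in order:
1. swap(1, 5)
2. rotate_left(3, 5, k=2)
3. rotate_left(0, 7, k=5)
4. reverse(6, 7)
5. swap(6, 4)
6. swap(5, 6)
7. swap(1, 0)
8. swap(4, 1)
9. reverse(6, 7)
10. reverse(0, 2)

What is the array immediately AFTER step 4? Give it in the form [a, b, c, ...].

Answer: [6, 2, 0, 4, 5, 3, 1, 7]

Derivation:
After 1 (swap(1, 5)): [4, 5, 3, 1, 6, 7, 2, 0]
After 2 (rotate_left(3, 5, k=2)): [4, 5, 3, 7, 1, 6, 2, 0]
After 3 (rotate_left(0, 7, k=5)): [6, 2, 0, 4, 5, 3, 7, 1]
After 4 (reverse(6, 7)): [6, 2, 0, 4, 5, 3, 1, 7]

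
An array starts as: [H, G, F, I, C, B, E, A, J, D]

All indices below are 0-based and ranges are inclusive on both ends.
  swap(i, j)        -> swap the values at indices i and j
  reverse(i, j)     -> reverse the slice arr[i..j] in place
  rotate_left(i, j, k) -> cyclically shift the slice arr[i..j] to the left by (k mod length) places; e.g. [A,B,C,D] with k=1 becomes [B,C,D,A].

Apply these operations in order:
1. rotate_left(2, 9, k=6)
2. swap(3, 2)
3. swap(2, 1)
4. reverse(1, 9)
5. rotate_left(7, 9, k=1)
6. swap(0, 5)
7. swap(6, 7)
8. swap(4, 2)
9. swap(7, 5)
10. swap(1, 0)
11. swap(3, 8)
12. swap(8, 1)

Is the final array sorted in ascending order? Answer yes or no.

After 1 (rotate_left(2, 9, k=6)): [H, G, J, D, F, I, C, B, E, A]
After 2 (swap(3, 2)): [H, G, D, J, F, I, C, B, E, A]
After 3 (swap(2, 1)): [H, D, G, J, F, I, C, B, E, A]
After 4 (reverse(1, 9)): [H, A, E, B, C, I, F, J, G, D]
After 5 (rotate_left(7, 9, k=1)): [H, A, E, B, C, I, F, G, D, J]
After 6 (swap(0, 5)): [I, A, E, B, C, H, F, G, D, J]
After 7 (swap(6, 7)): [I, A, E, B, C, H, G, F, D, J]
After 8 (swap(4, 2)): [I, A, C, B, E, H, G, F, D, J]
After 9 (swap(7, 5)): [I, A, C, B, E, F, G, H, D, J]
After 10 (swap(1, 0)): [A, I, C, B, E, F, G, H, D, J]
After 11 (swap(3, 8)): [A, I, C, D, E, F, G, H, B, J]
After 12 (swap(8, 1)): [A, B, C, D, E, F, G, H, I, J]

Answer: yes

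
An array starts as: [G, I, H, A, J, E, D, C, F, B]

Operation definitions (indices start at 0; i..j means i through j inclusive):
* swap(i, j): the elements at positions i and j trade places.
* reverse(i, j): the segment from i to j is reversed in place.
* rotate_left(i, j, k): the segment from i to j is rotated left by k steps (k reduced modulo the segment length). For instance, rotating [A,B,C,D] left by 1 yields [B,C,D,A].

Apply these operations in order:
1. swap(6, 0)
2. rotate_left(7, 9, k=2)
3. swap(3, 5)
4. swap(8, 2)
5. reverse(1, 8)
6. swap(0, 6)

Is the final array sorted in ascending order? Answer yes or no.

After 1 (swap(6, 0)): [D, I, H, A, J, E, G, C, F, B]
After 2 (rotate_left(7, 9, k=2)): [D, I, H, A, J, E, G, B, C, F]
After 3 (swap(3, 5)): [D, I, H, E, J, A, G, B, C, F]
After 4 (swap(8, 2)): [D, I, C, E, J, A, G, B, H, F]
After 5 (reverse(1, 8)): [D, H, B, G, A, J, E, C, I, F]
After 6 (swap(0, 6)): [E, H, B, G, A, J, D, C, I, F]

Answer: no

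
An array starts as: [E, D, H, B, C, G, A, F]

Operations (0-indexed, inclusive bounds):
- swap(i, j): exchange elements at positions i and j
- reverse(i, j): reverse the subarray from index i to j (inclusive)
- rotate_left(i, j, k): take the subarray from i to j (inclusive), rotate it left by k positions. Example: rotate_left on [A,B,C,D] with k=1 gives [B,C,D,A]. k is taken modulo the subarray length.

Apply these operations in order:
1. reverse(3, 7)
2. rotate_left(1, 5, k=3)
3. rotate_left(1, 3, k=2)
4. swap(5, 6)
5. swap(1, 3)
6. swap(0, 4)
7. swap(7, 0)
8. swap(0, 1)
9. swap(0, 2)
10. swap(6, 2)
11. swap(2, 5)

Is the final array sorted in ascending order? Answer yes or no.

After 1 (reverse(3, 7)): [E, D, H, F, A, G, C, B]
After 2 (rotate_left(1, 5, k=3)): [E, A, G, D, H, F, C, B]
After 3 (rotate_left(1, 3, k=2)): [E, D, A, G, H, F, C, B]
After 4 (swap(5, 6)): [E, D, A, G, H, C, F, B]
After 5 (swap(1, 3)): [E, G, A, D, H, C, F, B]
After 6 (swap(0, 4)): [H, G, A, D, E, C, F, B]
After 7 (swap(7, 0)): [B, G, A, D, E, C, F, H]
After 8 (swap(0, 1)): [G, B, A, D, E, C, F, H]
After 9 (swap(0, 2)): [A, B, G, D, E, C, F, H]
After 10 (swap(6, 2)): [A, B, F, D, E, C, G, H]
After 11 (swap(2, 5)): [A, B, C, D, E, F, G, H]

Answer: yes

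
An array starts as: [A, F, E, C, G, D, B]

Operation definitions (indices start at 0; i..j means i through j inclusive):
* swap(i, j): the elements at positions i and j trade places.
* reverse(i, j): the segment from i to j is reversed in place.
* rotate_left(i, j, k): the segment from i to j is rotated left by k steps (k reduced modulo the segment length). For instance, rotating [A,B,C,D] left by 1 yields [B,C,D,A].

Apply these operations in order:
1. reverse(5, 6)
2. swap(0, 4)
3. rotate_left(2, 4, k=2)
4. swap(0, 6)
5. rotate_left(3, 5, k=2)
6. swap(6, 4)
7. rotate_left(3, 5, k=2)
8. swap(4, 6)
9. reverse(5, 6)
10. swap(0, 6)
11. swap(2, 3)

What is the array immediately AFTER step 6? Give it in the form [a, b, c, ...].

After 1 (reverse(5, 6)): [A, F, E, C, G, B, D]
After 2 (swap(0, 4)): [G, F, E, C, A, B, D]
After 3 (rotate_left(2, 4, k=2)): [G, F, A, E, C, B, D]
After 4 (swap(0, 6)): [D, F, A, E, C, B, G]
After 5 (rotate_left(3, 5, k=2)): [D, F, A, B, E, C, G]
After 6 (swap(6, 4)): [D, F, A, B, G, C, E]

Answer: [D, F, A, B, G, C, E]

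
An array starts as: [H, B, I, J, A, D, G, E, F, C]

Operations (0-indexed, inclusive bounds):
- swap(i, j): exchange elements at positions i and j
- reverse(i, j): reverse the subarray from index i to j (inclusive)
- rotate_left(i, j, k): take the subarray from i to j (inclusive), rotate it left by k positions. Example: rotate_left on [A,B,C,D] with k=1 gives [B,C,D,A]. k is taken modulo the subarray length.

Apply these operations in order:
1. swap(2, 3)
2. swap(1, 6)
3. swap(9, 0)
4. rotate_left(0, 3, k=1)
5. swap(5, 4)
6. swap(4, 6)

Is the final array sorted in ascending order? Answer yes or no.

After 1 (swap(2, 3)): [H, B, J, I, A, D, G, E, F, C]
After 2 (swap(1, 6)): [H, G, J, I, A, D, B, E, F, C]
After 3 (swap(9, 0)): [C, G, J, I, A, D, B, E, F, H]
After 4 (rotate_left(0, 3, k=1)): [G, J, I, C, A, D, B, E, F, H]
After 5 (swap(5, 4)): [G, J, I, C, D, A, B, E, F, H]
After 6 (swap(4, 6)): [G, J, I, C, B, A, D, E, F, H]

Answer: no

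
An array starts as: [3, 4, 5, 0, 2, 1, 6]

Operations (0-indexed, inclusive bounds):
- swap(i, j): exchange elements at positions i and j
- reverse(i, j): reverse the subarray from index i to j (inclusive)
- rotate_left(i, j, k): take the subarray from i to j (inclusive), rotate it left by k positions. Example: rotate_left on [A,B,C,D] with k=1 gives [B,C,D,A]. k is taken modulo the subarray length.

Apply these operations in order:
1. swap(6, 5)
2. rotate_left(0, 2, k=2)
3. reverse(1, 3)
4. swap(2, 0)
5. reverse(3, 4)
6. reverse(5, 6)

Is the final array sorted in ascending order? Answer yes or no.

Answer: no

Derivation:
After 1 (swap(6, 5)): [3, 4, 5, 0, 2, 6, 1]
After 2 (rotate_left(0, 2, k=2)): [5, 3, 4, 0, 2, 6, 1]
After 3 (reverse(1, 3)): [5, 0, 4, 3, 2, 6, 1]
After 4 (swap(2, 0)): [4, 0, 5, 3, 2, 6, 1]
After 5 (reverse(3, 4)): [4, 0, 5, 2, 3, 6, 1]
After 6 (reverse(5, 6)): [4, 0, 5, 2, 3, 1, 6]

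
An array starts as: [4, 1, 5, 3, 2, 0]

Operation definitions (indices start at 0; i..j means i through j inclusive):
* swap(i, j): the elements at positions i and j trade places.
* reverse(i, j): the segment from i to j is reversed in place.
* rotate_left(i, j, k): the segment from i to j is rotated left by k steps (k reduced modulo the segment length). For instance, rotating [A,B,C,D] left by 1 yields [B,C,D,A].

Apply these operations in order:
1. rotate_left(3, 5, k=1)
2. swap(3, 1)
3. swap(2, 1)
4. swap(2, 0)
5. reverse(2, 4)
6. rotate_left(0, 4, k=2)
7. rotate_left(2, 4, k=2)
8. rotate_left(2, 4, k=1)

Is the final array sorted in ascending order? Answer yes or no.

After 1 (rotate_left(3, 5, k=1)): [4, 1, 5, 2, 0, 3]
After 2 (swap(3, 1)): [4, 2, 5, 1, 0, 3]
After 3 (swap(2, 1)): [4, 5, 2, 1, 0, 3]
After 4 (swap(2, 0)): [2, 5, 4, 1, 0, 3]
After 5 (reverse(2, 4)): [2, 5, 0, 1, 4, 3]
After 6 (rotate_left(0, 4, k=2)): [0, 1, 4, 2, 5, 3]
After 7 (rotate_left(2, 4, k=2)): [0, 1, 5, 4, 2, 3]
After 8 (rotate_left(2, 4, k=1)): [0, 1, 4, 2, 5, 3]

Answer: no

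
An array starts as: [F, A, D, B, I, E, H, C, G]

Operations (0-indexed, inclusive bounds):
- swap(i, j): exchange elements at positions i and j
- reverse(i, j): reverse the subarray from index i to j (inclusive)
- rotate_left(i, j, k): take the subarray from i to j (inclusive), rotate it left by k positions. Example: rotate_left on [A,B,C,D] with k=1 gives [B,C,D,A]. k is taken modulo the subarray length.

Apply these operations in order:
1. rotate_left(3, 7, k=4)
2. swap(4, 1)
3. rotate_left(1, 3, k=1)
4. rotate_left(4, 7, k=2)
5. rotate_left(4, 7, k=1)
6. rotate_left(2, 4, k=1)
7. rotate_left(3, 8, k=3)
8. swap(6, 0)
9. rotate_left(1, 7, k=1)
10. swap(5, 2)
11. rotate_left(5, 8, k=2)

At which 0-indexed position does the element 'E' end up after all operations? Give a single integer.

Answer: 3

Derivation:
After 1 (rotate_left(3, 7, k=4)): [F, A, D, C, B, I, E, H, G]
After 2 (swap(4, 1)): [F, B, D, C, A, I, E, H, G]
After 3 (rotate_left(1, 3, k=1)): [F, D, C, B, A, I, E, H, G]
After 4 (rotate_left(4, 7, k=2)): [F, D, C, B, E, H, A, I, G]
After 5 (rotate_left(4, 7, k=1)): [F, D, C, B, H, A, I, E, G]
After 6 (rotate_left(2, 4, k=1)): [F, D, B, H, C, A, I, E, G]
After 7 (rotate_left(3, 8, k=3)): [F, D, B, I, E, G, H, C, A]
After 8 (swap(6, 0)): [H, D, B, I, E, G, F, C, A]
After 9 (rotate_left(1, 7, k=1)): [H, B, I, E, G, F, C, D, A]
After 10 (swap(5, 2)): [H, B, F, E, G, I, C, D, A]
After 11 (rotate_left(5, 8, k=2)): [H, B, F, E, G, D, A, I, C]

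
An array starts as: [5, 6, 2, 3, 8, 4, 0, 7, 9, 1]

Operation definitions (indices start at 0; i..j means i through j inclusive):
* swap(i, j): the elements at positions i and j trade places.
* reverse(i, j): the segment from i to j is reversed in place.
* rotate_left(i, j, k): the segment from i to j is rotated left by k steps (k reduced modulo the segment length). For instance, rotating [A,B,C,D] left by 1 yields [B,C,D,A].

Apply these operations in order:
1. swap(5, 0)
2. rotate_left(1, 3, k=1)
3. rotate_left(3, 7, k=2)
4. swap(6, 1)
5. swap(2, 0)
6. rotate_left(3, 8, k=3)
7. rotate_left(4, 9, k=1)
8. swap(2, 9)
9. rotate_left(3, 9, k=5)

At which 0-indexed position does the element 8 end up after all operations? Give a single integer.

Answer: 2

Derivation:
After 1 (swap(5, 0)): [4, 6, 2, 3, 8, 5, 0, 7, 9, 1]
After 2 (rotate_left(1, 3, k=1)): [4, 2, 3, 6, 8, 5, 0, 7, 9, 1]
After 3 (rotate_left(3, 7, k=2)): [4, 2, 3, 5, 0, 7, 6, 8, 9, 1]
After 4 (swap(6, 1)): [4, 6, 3, 5, 0, 7, 2, 8, 9, 1]
After 5 (swap(2, 0)): [3, 6, 4, 5, 0, 7, 2, 8, 9, 1]
After 6 (rotate_left(3, 8, k=3)): [3, 6, 4, 2, 8, 9, 5, 0, 7, 1]
After 7 (rotate_left(4, 9, k=1)): [3, 6, 4, 2, 9, 5, 0, 7, 1, 8]
After 8 (swap(2, 9)): [3, 6, 8, 2, 9, 5, 0, 7, 1, 4]
After 9 (rotate_left(3, 9, k=5)): [3, 6, 8, 1, 4, 2, 9, 5, 0, 7]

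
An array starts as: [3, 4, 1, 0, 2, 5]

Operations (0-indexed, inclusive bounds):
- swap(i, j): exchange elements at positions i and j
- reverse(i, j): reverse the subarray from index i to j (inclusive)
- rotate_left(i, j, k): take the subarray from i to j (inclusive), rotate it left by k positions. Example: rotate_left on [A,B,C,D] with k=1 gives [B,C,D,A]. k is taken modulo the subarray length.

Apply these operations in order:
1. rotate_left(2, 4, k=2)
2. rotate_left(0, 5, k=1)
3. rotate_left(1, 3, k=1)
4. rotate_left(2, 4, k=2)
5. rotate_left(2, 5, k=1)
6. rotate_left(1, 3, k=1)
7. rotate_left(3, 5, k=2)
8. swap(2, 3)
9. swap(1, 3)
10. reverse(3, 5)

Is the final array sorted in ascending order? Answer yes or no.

Answer: no

Derivation:
After 1 (rotate_left(2, 4, k=2)): [3, 4, 2, 1, 0, 5]
After 2 (rotate_left(0, 5, k=1)): [4, 2, 1, 0, 5, 3]
After 3 (rotate_left(1, 3, k=1)): [4, 1, 0, 2, 5, 3]
After 4 (rotate_left(2, 4, k=2)): [4, 1, 5, 0, 2, 3]
After 5 (rotate_left(2, 5, k=1)): [4, 1, 0, 2, 3, 5]
After 6 (rotate_left(1, 3, k=1)): [4, 0, 2, 1, 3, 5]
After 7 (rotate_left(3, 5, k=2)): [4, 0, 2, 5, 1, 3]
After 8 (swap(2, 3)): [4, 0, 5, 2, 1, 3]
After 9 (swap(1, 3)): [4, 2, 5, 0, 1, 3]
After 10 (reverse(3, 5)): [4, 2, 5, 3, 1, 0]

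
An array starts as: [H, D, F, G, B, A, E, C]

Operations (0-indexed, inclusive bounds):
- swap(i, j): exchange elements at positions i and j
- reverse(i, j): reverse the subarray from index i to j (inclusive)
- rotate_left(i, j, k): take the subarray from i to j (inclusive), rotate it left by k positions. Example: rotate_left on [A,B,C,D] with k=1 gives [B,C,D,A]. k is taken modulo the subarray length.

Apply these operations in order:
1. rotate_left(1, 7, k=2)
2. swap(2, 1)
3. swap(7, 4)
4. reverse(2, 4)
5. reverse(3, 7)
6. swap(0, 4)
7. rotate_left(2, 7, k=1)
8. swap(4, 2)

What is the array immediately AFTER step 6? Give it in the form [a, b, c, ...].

After 1 (rotate_left(1, 7, k=2)): [H, G, B, A, E, C, D, F]
After 2 (swap(2, 1)): [H, B, G, A, E, C, D, F]
After 3 (swap(7, 4)): [H, B, G, A, F, C, D, E]
After 4 (reverse(2, 4)): [H, B, F, A, G, C, D, E]
After 5 (reverse(3, 7)): [H, B, F, E, D, C, G, A]
After 6 (swap(0, 4)): [D, B, F, E, H, C, G, A]

Answer: [D, B, F, E, H, C, G, A]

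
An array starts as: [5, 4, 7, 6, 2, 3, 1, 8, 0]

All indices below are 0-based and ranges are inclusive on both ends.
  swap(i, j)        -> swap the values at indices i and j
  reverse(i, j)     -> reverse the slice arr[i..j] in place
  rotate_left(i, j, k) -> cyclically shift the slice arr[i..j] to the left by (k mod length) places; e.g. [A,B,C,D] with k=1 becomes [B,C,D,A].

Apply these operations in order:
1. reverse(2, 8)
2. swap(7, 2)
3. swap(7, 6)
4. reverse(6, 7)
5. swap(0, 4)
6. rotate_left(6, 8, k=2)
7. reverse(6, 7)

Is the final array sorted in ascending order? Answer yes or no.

Answer: no

Derivation:
After 1 (reverse(2, 8)): [5, 4, 0, 8, 1, 3, 2, 6, 7]
After 2 (swap(7, 2)): [5, 4, 6, 8, 1, 3, 2, 0, 7]
After 3 (swap(7, 6)): [5, 4, 6, 8, 1, 3, 0, 2, 7]
After 4 (reverse(6, 7)): [5, 4, 6, 8, 1, 3, 2, 0, 7]
After 5 (swap(0, 4)): [1, 4, 6, 8, 5, 3, 2, 0, 7]
After 6 (rotate_left(6, 8, k=2)): [1, 4, 6, 8, 5, 3, 7, 2, 0]
After 7 (reverse(6, 7)): [1, 4, 6, 8, 5, 3, 2, 7, 0]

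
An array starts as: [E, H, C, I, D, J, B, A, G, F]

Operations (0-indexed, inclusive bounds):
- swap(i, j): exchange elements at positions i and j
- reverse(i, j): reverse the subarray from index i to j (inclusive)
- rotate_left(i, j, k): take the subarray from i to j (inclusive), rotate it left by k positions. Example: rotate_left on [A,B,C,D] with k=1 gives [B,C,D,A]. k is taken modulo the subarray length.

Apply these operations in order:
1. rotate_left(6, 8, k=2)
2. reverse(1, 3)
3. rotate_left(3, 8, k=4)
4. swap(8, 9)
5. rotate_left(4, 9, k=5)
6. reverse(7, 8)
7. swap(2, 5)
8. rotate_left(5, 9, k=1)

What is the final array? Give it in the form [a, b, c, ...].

Answer: [E, I, A, B, G, H, J, D, F, C]

Derivation:
After 1 (rotate_left(6, 8, k=2)): [E, H, C, I, D, J, G, B, A, F]
After 2 (reverse(1, 3)): [E, I, C, H, D, J, G, B, A, F]
After 3 (rotate_left(3, 8, k=4)): [E, I, C, B, A, H, D, J, G, F]
After 4 (swap(8, 9)): [E, I, C, B, A, H, D, J, F, G]
After 5 (rotate_left(4, 9, k=5)): [E, I, C, B, G, A, H, D, J, F]
After 6 (reverse(7, 8)): [E, I, C, B, G, A, H, J, D, F]
After 7 (swap(2, 5)): [E, I, A, B, G, C, H, J, D, F]
After 8 (rotate_left(5, 9, k=1)): [E, I, A, B, G, H, J, D, F, C]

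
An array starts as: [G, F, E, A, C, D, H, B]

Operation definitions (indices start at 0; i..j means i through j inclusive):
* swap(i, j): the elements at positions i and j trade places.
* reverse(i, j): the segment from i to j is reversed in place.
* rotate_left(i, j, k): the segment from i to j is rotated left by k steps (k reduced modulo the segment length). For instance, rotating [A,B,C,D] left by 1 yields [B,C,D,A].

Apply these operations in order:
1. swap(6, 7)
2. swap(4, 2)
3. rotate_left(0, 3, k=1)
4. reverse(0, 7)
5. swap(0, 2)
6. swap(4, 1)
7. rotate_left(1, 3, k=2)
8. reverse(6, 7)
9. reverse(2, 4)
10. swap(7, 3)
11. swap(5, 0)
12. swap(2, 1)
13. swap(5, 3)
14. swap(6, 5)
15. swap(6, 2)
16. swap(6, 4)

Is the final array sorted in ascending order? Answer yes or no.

After 1 (swap(6, 7)): [G, F, E, A, C, D, B, H]
After 2 (swap(4, 2)): [G, F, C, A, E, D, B, H]
After 3 (rotate_left(0, 3, k=1)): [F, C, A, G, E, D, B, H]
After 4 (reverse(0, 7)): [H, B, D, E, G, A, C, F]
After 5 (swap(0, 2)): [D, B, H, E, G, A, C, F]
After 6 (swap(4, 1)): [D, G, H, E, B, A, C, F]
After 7 (rotate_left(1, 3, k=2)): [D, E, G, H, B, A, C, F]
After 8 (reverse(6, 7)): [D, E, G, H, B, A, F, C]
After 9 (reverse(2, 4)): [D, E, B, H, G, A, F, C]
After 10 (swap(7, 3)): [D, E, B, C, G, A, F, H]
After 11 (swap(5, 0)): [A, E, B, C, G, D, F, H]
After 12 (swap(2, 1)): [A, B, E, C, G, D, F, H]
After 13 (swap(5, 3)): [A, B, E, D, G, C, F, H]
After 14 (swap(6, 5)): [A, B, E, D, G, F, C, H]
After 15 (swap(6, 2)): [A, B, C, D, G, F, E, H]
After 16 (swap(6, 4)): [A, B, C, D, E, F, G, H]

Answer: yes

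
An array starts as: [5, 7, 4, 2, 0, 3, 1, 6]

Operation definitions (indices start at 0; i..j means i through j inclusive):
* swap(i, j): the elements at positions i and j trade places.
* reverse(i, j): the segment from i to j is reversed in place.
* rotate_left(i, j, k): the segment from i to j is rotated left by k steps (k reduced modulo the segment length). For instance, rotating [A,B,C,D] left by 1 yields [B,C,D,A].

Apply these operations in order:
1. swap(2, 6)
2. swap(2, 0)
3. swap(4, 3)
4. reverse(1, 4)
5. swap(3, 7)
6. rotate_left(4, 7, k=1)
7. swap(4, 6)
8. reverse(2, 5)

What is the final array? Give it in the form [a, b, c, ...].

After 1 (swap(2, 6)): [5, 7, 1, 2, 0, 3, 4, 6]
After 2 (swap(2, 0)): [1, 7, 5, 2, 0, 3, 4, 6]
After 3 (swap(4, 3)): [1, 7, 5, 0, 2, 3, 4, 6]
After 4 (reverse(1, 4)): [1, 2, 0, 5, 7, 3, 4, 6]
After 5 (swap(3, 7)): [1, 2, 0, 6, 7, 3, 4, 5]
After 6 (rotate_left(4, 7, k=1)): [1, 2, 0, 6, 3, 4, 5, 7]
After 7 (swap(4, 6)): [1, 2, 0, 6, 5, 4, 3, 7]
After 8 (reverse(2, 5)): [1, 2, 4, 5, 6, 0, 3, 7]

Answer: [1, 2, 4, 5, 6, 0, 3, 7]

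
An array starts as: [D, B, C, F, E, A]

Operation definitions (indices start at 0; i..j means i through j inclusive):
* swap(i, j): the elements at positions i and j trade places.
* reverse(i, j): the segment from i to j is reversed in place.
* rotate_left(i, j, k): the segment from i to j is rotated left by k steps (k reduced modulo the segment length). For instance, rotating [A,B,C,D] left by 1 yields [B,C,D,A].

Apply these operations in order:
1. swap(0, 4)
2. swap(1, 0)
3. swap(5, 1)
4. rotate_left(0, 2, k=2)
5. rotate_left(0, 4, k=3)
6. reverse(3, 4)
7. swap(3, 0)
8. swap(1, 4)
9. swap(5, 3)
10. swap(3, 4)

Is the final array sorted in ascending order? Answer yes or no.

After 1 (swap(0, 4)): [E, B, C, F, D, A]
After 2 (swap(1, 0)): [B, E, C, F, D, A]
After 3 (swap(5, 1)): [B, A, C, F, D, E]
After 4 (rotate_left(0, 2, k=2)): [C, B, A, F, D, E]
After 5 (rotate_left(0, 4, k=3)): [F, D, C, B, A, E]
After 6 (reverse(3, 4)): [F, D, C, A, B, E]
After 7 (swap(3, 0)): [A, D, C, F, B, E]
After 8 (swap(1, 4)): [A, B, C, F, D, E]
After 9 (swap(5, 3)): [A, B, C, E, D, F]
After 10 (swap(3, 4)): [A, B, C, D, E, F]

Answer: yes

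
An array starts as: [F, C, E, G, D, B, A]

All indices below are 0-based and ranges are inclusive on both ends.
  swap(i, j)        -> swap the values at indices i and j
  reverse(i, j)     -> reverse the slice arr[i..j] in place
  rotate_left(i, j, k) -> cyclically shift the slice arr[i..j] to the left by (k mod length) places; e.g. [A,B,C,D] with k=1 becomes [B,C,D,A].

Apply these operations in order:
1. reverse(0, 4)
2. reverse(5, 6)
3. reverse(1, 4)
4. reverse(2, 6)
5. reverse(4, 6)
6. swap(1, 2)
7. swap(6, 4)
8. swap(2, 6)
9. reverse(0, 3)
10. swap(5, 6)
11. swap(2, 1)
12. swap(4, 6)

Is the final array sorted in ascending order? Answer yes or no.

After 1 (reverse(0, 4)): [D, G, E, C, F, B, A]
After 2 (reverse(5, 6)): [D, G, E, C, F, A, B]
After 3 (reverse(1, 4)): [D, F, C, E, G, A, B]
After 4 (reverse(2, 6)): [D, F, B, A, G, E, C]
After 5 (reverse(4, 6)): [D, F, B, A, C, E, G]
After 6 (swap(1, 2)): [D, B, F, A, C, E, G]
After 7 (swap(6, 4)): [D, B, F, A, G, E, C]
After 8 (swap(2, 6)): [D, B, C, A, G, E, F]
After 9 (reverse(0, 3)): [A, C, B, D, G, E, F]
After 10 (swap(5, 6)): [A, C, B, D, G, F, E]
After 11 (swap(2, 1)): [A, B, C, D, G, F, E]
After 12 (swap(4, 6)): [A, B, C, D, E, F, G]

Answer: yes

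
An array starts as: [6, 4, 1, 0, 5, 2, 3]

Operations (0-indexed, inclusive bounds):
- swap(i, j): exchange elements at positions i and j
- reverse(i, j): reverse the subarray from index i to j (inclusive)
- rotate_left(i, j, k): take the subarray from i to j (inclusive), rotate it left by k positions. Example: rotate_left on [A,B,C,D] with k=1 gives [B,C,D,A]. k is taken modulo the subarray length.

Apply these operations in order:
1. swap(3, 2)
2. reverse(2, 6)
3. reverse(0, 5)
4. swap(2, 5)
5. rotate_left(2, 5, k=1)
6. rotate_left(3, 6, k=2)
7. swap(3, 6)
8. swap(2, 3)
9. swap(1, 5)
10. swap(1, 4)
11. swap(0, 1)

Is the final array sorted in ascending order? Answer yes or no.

Answer: yes

Derivation:
After 1 (swap(3, 2)): [6, 4, 0, 1, 5, 2, 3]
After 2 (reverse(2, 6)): [6, 4, 3, 2, 5, 1, 0]
After 3 (reverse(0, 5)): [1, 5, 2, 3, 4, 6, 0]
After 4 (swap(2, 5)): [1, 5, 6, 3, 4, 2, 0]
After 5 (rotate_left(2, 5, k=1)): [1, 5, 3, 4, 2, 6, 0]
After 6 (rotate_left(3, 6, k=2)): [1, 5, 3, 6, 0, 4, 2]
After 7 (swap(3, 6)): [1, 5, 3, 2, 0, 4, 6]
After 8 (swap(2, 3)): [1, 5, 2, 3, 0, 4, 6]
After 9 (swap(1, 5)): [1, 4, 2, 3, 0, 5, 6]
After 10 (swap(1, 4)): [1, 0, 2, 3, 4, 5, 6]
After 11 (swap(0, 1)): [0, 1, 2, 3, 4, 5, 6]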